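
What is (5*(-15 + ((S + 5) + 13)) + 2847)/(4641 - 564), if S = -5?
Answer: 2837/4077 ≈ 0.69586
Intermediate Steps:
(5*(-15 + ((S + 5) + 13)) + 2847)/(4641 - 564) = (5*(-15 + ((-5 + 5) + 13)) + 2847)/(4641 - 564) = (5*(-15 + (0 + 13)) + 2847)/4077 = (5*(-15 + 13) + 2847)*(1/4077) = (5*(-2) + 2847)*(1/4077) = (-10 + 2847)*(1/4077) = 2837*(1/4077) = 2837/4077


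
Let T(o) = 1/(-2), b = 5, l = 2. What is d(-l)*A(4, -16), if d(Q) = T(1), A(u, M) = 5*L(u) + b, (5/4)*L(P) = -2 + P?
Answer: -13/2 ≈ -6.5000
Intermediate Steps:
L(P) = -8/5 + 4*P/5 (L(P) = 4*(-2 + P)/5 = -8/5 + 4*P/5)
T(o) = -½
A(u, M) = -3 + 4*u (A(u, M) = 5*(-8/5 + 4*u/5) + 5 = (-8 + 4*u) + 5 = -3 + 4*u)
d(Q) = -½
d(-l)*A(4, -16) = -(-3 + 4*4)/2 = -(-3 + 16)/2 = -½*13 = -13/2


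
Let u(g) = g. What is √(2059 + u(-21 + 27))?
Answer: √2065 ≈ 45.442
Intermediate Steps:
√(2059 + u(-21 + 27)) = √(2059 + (-21 + 27)) = √(2059 + 6) = √2065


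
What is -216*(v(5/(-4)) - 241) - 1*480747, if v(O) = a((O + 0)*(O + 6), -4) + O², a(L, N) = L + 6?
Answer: -429042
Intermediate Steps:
a(L, N) = 6 + L
v(O) = 6 + O² + O*(6 + O) (v(O) = (6 + (O + 0)*(O + 6)) + O² = (6 + O*(6 + O)) + O² = 6 + O² + O*(6 + O))
-216*(v(5/(-4)) - 241) - 1*480747 = -216*((6 + (5/(-4))² + (5/(-4))*(6 + 5/(-4))) - 241) - 1*480747 = -216*((6 + (5*(-¼))² + (5*(-¼))*(6 + 5*(-¼))) - 241) - 480747 = -216*((6 + (-5/4)² - 5*(6 - 5/4)/4) - 241) - 480747 = -216*((6 + 25/16 - 5/4*19/4) - 241) - 480747 = -216*((6 + 25/16 - 95/16) - 241) - 480747 = -216*(13/8 - 241) - 480747 = -216*(-1915/8) - 480747 = 51705 - 480747 = -429042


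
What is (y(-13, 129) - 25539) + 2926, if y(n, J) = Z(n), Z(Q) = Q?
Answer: -22626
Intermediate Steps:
y(n, J) = n
(y(-13, 129) - 25539) + 2926 = (-13 - 25539) + 2926 = -25552 + 2926 = -22626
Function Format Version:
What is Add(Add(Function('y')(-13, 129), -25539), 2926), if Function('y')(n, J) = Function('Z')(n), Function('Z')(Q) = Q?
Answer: -22626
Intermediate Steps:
Function('y')(n, J) = n
Add(Add(Function('y')(-13, 129), -25539), 2926) = Add(Add(-13, -25539), 2926) = Add(-25552, 2926) = -22626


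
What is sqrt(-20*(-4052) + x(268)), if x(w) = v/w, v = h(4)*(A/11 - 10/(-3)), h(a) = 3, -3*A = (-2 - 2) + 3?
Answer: sqrt(176073744847)/1474 ≈ 284.68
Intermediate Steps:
A = 1/3 (A = -((-2 - 2) + 3)/3 = -(-4 + 3)/3 = -1/3*(-1) = 1/3 ≈ 0.33333)
v = 111/11 (v = 3*((1/3)/11 - 10/(-3)) = 3*((1/3)*(1/11) - 10*(-1/3)) = 3*(1/33 + 10/3) = 3*(37/11) = 111/11 ≈ 10.091)
x(w) = 111/(11*w)
sqrt(-20*(-4052) + x(268)) = sqrt(-20*(-4052) + (111/11)/268) = sqrt(81040 + (111/11)*(1/268)) = sqrt(81040 + 111/2948) = sqrt(238906031/2948) = sqrt(176073744847)/1474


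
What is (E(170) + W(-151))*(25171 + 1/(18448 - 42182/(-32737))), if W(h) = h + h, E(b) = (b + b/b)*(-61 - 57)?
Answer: -155675019243059200/301987179 ≈ -5.1550e+8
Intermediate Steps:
E(b) = -118 - 118*b (E(b) = (b + 1)*(-118) = (1 + b)*(-118) = -118 - 118*b)
W(h) = 2*h
(E(170) + W(-151))*(25171 + 1/(18448 - 42182/(-32737))) = ((-118 - 118*170) + 2*(-151))*(25171 + 1/(18448 - 42182/(-32737))) = ((-118 - 20060) - 302)*(25171 + 1/(18448 - 42182*(-1/32737))) = (-20178 - 302)*(25171 + 1/(18448 + 42182/32737)) = -20480*(25171 + 1/(603974358/32737)) = -20480*(25171 + 32737/603974358) = -20480*15202638597955/603974358 = -155675019243059200/301987179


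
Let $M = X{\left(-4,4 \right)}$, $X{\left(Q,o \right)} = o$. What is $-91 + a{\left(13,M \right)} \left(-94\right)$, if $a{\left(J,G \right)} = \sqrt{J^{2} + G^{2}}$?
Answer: $-91 - 94 \sqrt{185} \approx -1369.5$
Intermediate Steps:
$M = 4$
$a{\left(J,G \right)} = \sqrt{G^{2} + J^{2}}$
$-91 + a{\left(13,M \right)} \left(-94\right) = -91 + \sqrt{4^{2} + 13^{2}} \left(-94\right) = -91 + \sqrt{16 + 169} \left(-94\right) = -91 + \sqrt{185} \left(-94\right) = -91 - 94 \sqrt{185}$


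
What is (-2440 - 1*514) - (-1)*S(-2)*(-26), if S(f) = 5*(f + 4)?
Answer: -3214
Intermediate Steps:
S(f) = 20 + 5*f (S(f) = 5*(4 + f) = 20 + 5*f)
(-2440 - 1*514) - (-1)*S(-2)*(-26) = (-2440 - 1*514) - (-1)*(20 + 5*(-2))*(-26) = (-2440 - 514) - (-1)*(20 - 10)*(-26) = -2954 - (-1)*10*(-26) = -2954 - (-1)*(-260) = -2954 - 1*260 = -2954 - 260 = -3214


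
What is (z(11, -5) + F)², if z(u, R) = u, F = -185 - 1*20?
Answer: 37636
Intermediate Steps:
F = -205 (F = -185 - 20 = -205)
(z(11, -5) + F)² = (11 - 205)² = (-194)² = 37636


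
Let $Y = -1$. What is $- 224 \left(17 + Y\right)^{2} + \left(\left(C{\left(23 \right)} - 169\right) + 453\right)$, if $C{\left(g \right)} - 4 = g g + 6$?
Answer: $-56521$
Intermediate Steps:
$C{\left(g \right)} = 10 + g^{2}$ ($C{\left(g \right)} = 4 + \left(g g + 6\right) = 4 + \left(g^{2} + 6\right) = 4 + \left(6 + g^{2}\right) = 10 + g^{2}$)
$- 224 \left(17 + Y\right)^{2} + \left(\left(C{\left(23 \right)} - 169\right) + 453\right) = - 224 \left(17 - 1\right)^{2} + \left(\left(\left(10 + 23^{2}\right) - 169\right) + 453\right) = - 224 \cdot 16^{2} + \left(\left(\left(10 + 529\right) - 169\right) + 453\right) = \left(-224\right) 256 + \left(\left(539 - 169\right) + 453\right) = -57344 + \left(370 + 453\right) = -57344 + 823 = -56521$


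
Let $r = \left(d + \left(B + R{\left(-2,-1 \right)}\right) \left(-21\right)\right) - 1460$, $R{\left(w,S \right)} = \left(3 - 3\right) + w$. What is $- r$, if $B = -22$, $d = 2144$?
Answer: $-1188$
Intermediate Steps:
$R{\left(w,S \right)} = w$ ($R{\left(w,S \right)} = 0 + w = w$)
$r = 1188$ ($r = \left(2144 + \left(-22 - 2\right) \left(-21\right)\right) - 1460 = \left(2144 - -504\right) - 1460 = \left(2144 + 504\right) - 1460 = 2648 - 1460 = 1188$)
$- r = \left(-1\right) 1188 = -1188$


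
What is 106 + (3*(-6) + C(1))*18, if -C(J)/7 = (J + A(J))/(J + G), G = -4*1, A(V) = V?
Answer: -134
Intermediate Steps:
G = -4
C(J) = -14*J/(-4 + J) (C(J) = -7*(J + J)/(J - 4) = -7*2*J/(-4 + J) = -14*J/(-4 + J))
106 + (3*(-6) + C(1))*18 = 106 + (3*(-6) - 14*1/(-4 + 1))*18 = 106 + (-18 - 14*1/(-3))*18 = 106 + (-18 - 14*1*(-⅓))*18 = 106 + (-18 + 14/3)*18 = 106 - 40/3*18 = 106 - 240 = -134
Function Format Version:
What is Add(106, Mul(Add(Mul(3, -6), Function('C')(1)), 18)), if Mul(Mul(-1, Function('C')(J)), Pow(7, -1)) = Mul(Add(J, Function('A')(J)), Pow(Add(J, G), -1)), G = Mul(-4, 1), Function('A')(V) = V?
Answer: -134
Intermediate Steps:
G = -4
Function('C')(J) = Mul(-14, J, Pow(Add(-4, J), -1)) (Function('C')(J) = Mul(-7, Mul(Add(J, J), Pow(Add(J, -4), -1))) = Mul(-7, Mul(Mul(2, J), Pow(Add(-4, J), -1))) = Mul(-7, Mul(2, J, Pow(Add(-4, J), -1))) = Mul(-14, J, Pow(Add(-4, J), -1)))
Add(106, Mul(Add(Mul(3, -6), Function('C')(1)), 18)) = Add(106, Mul(Add(Mul(3, -6), Mul(-14, 1, Pow(Add(-4, 1), -1))), 18)) = Add(106, Mul(Add(-18, Mul(-14, 1, Pow(-3, -1))), 18)) = Add(106, Mul(Add(-18, Mul(-14, 1, Rational(-1, 3))), 18)) = Add(106, Mul(Add(-18, Rational(14, 3)), 18)) = Add(106, Mul(Rational(-40, 3), 18)) = Add(106, -240) = -134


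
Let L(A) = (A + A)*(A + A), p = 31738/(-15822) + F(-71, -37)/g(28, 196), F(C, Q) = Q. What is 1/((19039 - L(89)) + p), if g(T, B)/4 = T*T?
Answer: -24808896/313758547811 ≈ -7.9070e-5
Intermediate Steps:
g(T, B) = 4*T**2 (g(T, B) = 4*(T*T) = 4*T**2)
p = -50057891/24808896 (p = 31738/(-15822) - 37/(4*28**2) = 31738*(-1/15822) - 37/(4*784) = -15869/7911 - 37/3136 = -50057891/24808896 ≈ -2.0177)
L(A) = 4*A**2 (L(A) = (2*A)*(2*A) = 4*A**2)
1/((19039 - L(89)) + p) = 1/((19039 - 4*89**2) - 50057891/24808896) = 1/((19039 - 4*7921) - 50057891/24808896) = 1/((19039 - 1*31684) - 50057891/24808896) = 1/((19039 - 31684) - 50057891/24808896) = 1/(-12645 - 50057891/24808896) = 1/(-313758547811/24808896) = -24808896/313758547811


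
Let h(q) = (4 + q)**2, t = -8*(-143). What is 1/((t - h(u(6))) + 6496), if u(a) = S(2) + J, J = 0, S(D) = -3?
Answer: 1/7639 ≈ 0.00013091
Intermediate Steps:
t = 1144
u(a) = -3 (u(a) = -3 + 0 = -3)
1/((t - h(u(6))) + 6496) = 1/((1144 - (4 - 3)**2) + 6496) = 1/((1144 - 1*1**2) + 6496) = 1/((1144 - 1*1) + 6496) = 1/((1144 - 1) + 6496) = 1/(1143 + 6496) = 1/7639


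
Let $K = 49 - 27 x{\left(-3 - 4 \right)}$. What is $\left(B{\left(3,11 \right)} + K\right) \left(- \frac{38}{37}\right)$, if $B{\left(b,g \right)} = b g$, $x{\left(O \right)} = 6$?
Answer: $\frac{3040}{37} \approx 82.162$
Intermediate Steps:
$K = -113$ ($K = 49 - 162 = -113$)
$\left(B{\left(3,11 \right)} + K\right) \left(- \frac{38}{37}\right) = \left(3 \cdot 11 - 113\right) \left(- \frac{38}{37}\right) = \left(33 - 113\right) \left(\left(-38\right) \frac{1}{37}\right) = \left(-80\right) \left(- \frac{38}{37}\right) = \frac{3040}{37}$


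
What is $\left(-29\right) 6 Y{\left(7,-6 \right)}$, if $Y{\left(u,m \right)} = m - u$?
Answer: $2262$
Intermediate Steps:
$\left(-29\right) 6 Y{\left(7,-6 \right)} = \left(-29\right) 6 \left(-6 - 7\right) = - 174 \left(-6 - 7\right) = \left(-174\right) \left(-13\right) = 2262$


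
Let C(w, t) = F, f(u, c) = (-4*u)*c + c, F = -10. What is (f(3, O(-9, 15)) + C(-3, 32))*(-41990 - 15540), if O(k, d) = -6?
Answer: -3221680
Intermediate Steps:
f(u, c) = c - 4*c*u (f(u, c) = -4*c*u + c = c - 4*c*u)
C(w, t) = -10
(f(3, O(-9, 15)) + C(-3, 32))*(-41990 - 15540) = (-6*(1 - 4*3) - 10)*(-41990 - 15540) = (-6*(1 - 12) - 10)*(-57530) = (-6*(-11) - 10)*(-57530) = (66 - 10)*(-57530) = 56*(-57530) = -3221680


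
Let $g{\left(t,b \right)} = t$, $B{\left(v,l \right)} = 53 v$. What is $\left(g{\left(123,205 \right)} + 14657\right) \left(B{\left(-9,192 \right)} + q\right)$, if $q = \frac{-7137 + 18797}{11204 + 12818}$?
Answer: $- \frac{84592103260}{12011} \approx -7.0429 \cdot 10^{6}$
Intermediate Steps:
$q = \frac{5830}{12011}$ ($q = \frac{11660}{24022} = 11660 \cdot \frac{1}{24022} = \frac{5830}{12011} \approx 0.48539$)
$\left(g{\left(123,205 \right)} + 14657\right) \left(B{\left(-9,192 \right)} + q\right) = \left(123 + 14657\right) \left(53 \left(-9\right) + \frac{5830}{12011}\right) = 14780 \left(-477 + \frac{5830}{12011}\right) = 14780 \left(- \frac{5723417}{12011}\right) = - \frac{84592103260}{12011}$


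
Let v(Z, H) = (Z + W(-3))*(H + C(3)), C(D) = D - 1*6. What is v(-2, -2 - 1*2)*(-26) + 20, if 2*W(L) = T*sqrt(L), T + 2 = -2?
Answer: -344 - 364*I*sqrt(3) ≈ -344.0 - 630.47*I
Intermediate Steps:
T = -4 (T = -2 - 2 = -4)
C(D) = -6 + D (C(D) = D - 6 = -6 + D)
W(L) = -2*sqrt(L) (W(L) = (-4*sqrt(L))/2 = -2*sqrt(L))
v(Z, H) = (-3 + H)*(Z - 2*I*sqrt(3)) (v(Z, H) = (Z - 2*I*sqrt(3))*(H + (-6 + 3)) = (Z - 2*I*sqrt(3))*(H - 3) = (Z - 2*I*sqrt(3))*(-3 + H) = (-3 + H)*(Z - 2*I*sqrt(3)))
v(-2, -2 - 1*2)*(-26) + 20 = (-3*(-2) + (-2 - 1*2)*(-2) + 6*I*sqrt(3) - 2*I*(-2 - 1*2)*sqrt(3))*(-26) + 20 = (6 + (-2 - 2)*(-2) + 6*I*sqrt(3) - 2*I*(-2 - 2)*sqrt(3))*(-26) + 20 = (6 - 4*(-2) + 6*I*sqrt(3) - 2*I*(-4)*sqrt(3))*(-26) + 20 = (6 + 8 + 6*I*sqrt(3) + 8*I*sqrt(3))*(-26) + 20 = (14 + 14*I*sqrt(3))*(-26) + 20 = (-364 - 364*I*sqrt(3)) + 20 = -344 - 364*I*sqrt(3)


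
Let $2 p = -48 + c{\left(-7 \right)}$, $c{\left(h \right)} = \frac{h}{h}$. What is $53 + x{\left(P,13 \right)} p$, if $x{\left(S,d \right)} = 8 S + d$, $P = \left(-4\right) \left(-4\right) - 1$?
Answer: $- \frac{6145}{2} \approx -3072.5$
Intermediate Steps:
$c{\left(h \right)} = 1$
$P = 15$ ($P = 16 - 1 = 15$)
$p = - \frac{47}{2}$ ($p = \frac{-48 + 1}{2} = \frac{1}{2} \left(-47\right) = - \frac{47}{2} \approx -23.5$)
$x{\left(S,d \right)} = d + 8 S$
$53 + x{\left(P,13 \right)} p = 53 + \left(13 + 8 \cdot 15\right) \left(- \frac{47}{2}\right) = 53 + \left(13 + 120\right) \left(- \frac{47}{2}\right) = 53 + 133 \left(- \frac{47}{2}\right) = 53 - \frac{6251}{2} = - \frac{6145}{2}$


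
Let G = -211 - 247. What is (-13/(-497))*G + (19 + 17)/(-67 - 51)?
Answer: -360232/29323 ≈ -12.285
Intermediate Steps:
G = -458
(-13/(-497))*G + (19 + 17)/(-67 - 51) = -13/(-497)*(-458) + (19 + 17)/(-67 - 51) = -13*(-1/497)*(-458) + 36/(-118) = (13/497)*(-458) + 36*(-1/118) = -5954/497 - 18/59 = -360232/29323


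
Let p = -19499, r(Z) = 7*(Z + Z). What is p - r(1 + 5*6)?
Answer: -19933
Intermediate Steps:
r(Z) = 14*Z (r(Z) = 7*(2*Z) = 14*Z)
p - r(1 + 5*6) = -19499 - 14*(1 + 5*6) = -19499 - 14*(1 + 30) = -19499 - 14*31 = -19499 - 1*434 = -19499 - 434 = -19933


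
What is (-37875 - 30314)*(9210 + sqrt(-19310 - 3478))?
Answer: -628020690 - 409134*I*sqrt(633) ≈ -6.2802e+8 - 1.0294e+7*I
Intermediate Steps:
(-37875 - 30314)*(9210 + sqrt(-19310 - 3478)) = -68189*(9210 + sqrt(-22788)) = -68189*(9210 + 6*I*sqrt(633)) = -628020690 - 409134*I*sqrt(633)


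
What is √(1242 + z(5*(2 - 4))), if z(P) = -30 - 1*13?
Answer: √1199 ≈ 34.627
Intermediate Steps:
z(P) = -43 (z(P) = -30 - 13 = -43)
√(1242 + z(5*(2 - 4))) = √(1242 - 43) = √1199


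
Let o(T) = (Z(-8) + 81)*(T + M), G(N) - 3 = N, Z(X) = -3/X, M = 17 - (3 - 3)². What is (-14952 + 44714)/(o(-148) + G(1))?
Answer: -238096/85249 ≈ -2.7929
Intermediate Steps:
M = 17 (M = 17 - 1*0² = 17 - 1*0 = 17 + 0 = 17)
G(N) = 3 + N
o(T) = 11067/8 + 651*T/8 (o(T) = (-3/(-8) + 81)*(T + 17) = (-3*(-⅛) + 81)*(17 + T) = (3/8 + 81)*(17 + T) = 651*(17 + T)/8 = 11067/8 + 651*T/8)
(-14952 + 44714)/(o(-148) + G(1)) = (-14952 + 44714)/((11067/8 + (651/8)*(-148)) + (3 + 1)) = 29762/((11067/8 - 24087/2) + 4) = 29762/(-85281/8 + 4) = 29762/(-85249/8) = 29762*(-8/85249) = -238096/85249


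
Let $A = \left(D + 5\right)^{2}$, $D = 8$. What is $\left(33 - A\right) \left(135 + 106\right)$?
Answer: $-32776$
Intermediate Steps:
$A = 169$ ($A = \left(8 + 5\right)^{2} = 13^{2} = 169$)
$\left(33 - A\right) \left(135 + 106\right) = \left(33 - 169\right) \left(135 + 106\right) = \left(33 - 169\right) 241 = \left(-136\right) 241 = -32776$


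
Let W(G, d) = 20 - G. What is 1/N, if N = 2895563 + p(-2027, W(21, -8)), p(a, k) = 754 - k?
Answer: 1/2896318 ≈ 3.4527e-7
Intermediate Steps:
N = 2896318 (N = 2895563 + (754 - (20 - 1*21)) = 2895563 + (754 - (20 - 21)) = 2895563 + (754 - 1*(-1)) = 2895563 + (754 + 1) = 2895563 + 755 = 2896318)
1/N = 1/2896318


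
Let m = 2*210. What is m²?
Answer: 176400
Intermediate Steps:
m = 420
m² = 420² = 176400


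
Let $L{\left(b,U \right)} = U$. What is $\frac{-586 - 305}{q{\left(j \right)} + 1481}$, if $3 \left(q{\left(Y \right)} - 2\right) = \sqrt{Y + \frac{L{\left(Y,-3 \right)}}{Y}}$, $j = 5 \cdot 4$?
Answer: $- \frac{237843540}{395871623} + \frac{5346 \sqrt{1985}}{395871623} \approx -0.60021$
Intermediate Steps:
$j = 20$
$q{\left(Y \right)} = 2 + \frac{\sqrt{Y - \frac{3}{Y}}}{3}$
$\frac{-586 - 305}{q{\left(j \right)} + 1481} = \frac{-586 - 305}{\left(2 + \frac{\sqrt{20 - \frac{3}{20}}}{3}\right) + 1481} = - \frac{891}{\left(2 + \frac{\sqrt{20 - \frac{3}{20}}}{3}\right) + 1481} = - \frac{891}{\left(2 + \frac{\sqrt{\frac{397}{20}}}{3}\right) + 1481} = - \frac{891}{\left(2 + \frac{\frac{1}{10} \sqrt{1985}}{3}\right) + 1481} = - \frac{891}{\left(2 + \frac{\sqrt{1985}}{30}\right) + 1481} = - \frac{891}{1483 + \frac{\sqrt{1985}}{30}}$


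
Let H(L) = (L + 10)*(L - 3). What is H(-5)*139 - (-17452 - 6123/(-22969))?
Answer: 273141225/22969 ≈ 11892.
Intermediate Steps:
H(L) = (-3 + L)*(10 + L) (H(L) = (10 + L)*(-3 + L) = (-3 + L)*(10 + L))
H(-5)*139 - (-17452 - 6123/(-22969)) = (-30 + (-5)² + 7*(-5))*139 - (-17452 - 6123/(-22969)) = (-30 + 25 - 35)*139 - (-17452 - 6123*(-1)/22969) = -40*139 - (-17452 - 1*(-6123/22969)) = -5560 - (-17452 + 6123/22969) = -5560 - 1*(-400848865/22969) = -5560 + 400848865/22969 = 273141225/22969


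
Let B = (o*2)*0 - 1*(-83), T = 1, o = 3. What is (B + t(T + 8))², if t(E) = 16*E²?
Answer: 1901641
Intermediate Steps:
B = 83 (B = (3*2)*0 - 1*(-83) = 6*0 + 83 = 0 + 83 = 83)
(B + t(T + 8))² = (83 + 16*(1 + 8)²)² = (83 + 16*9²)² = (83 + 16*81)² = (83 + 1296)² = 1379² = 1901641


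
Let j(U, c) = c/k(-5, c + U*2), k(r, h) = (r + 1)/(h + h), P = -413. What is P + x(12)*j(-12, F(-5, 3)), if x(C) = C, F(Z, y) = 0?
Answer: -413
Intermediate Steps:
k(r, h) = (1 + r)/(2*h) (k(r, h) = (1 + r)/((2*h)) = (1 + r)*(1/(2*h)) = (1 + r)/(2*h))
j(U, c) = c*(-U - c/2) (j(U, c) = c/(((1 - 5)/(2*(c + U*2)))) = c/(((½)*(-4)/(c + 2*U))) = c/((-2/(c + 2*U))) = c*(-U - c/2))
P + x(12)*j(-12, F(-5, 3)) = -413 + 12*((½)*0*(-1*0 - 2*(-12))) = -413 + 12*((½)*0*(0 + 24)) = -413 + 12*((½)*0*24) = -413 + 12*0 = -413 + 0 = -413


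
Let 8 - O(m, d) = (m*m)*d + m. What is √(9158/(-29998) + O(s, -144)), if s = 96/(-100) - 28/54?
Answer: √3689611242682789/3374775 ≈ 17.999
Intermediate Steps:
s = -998/675 (s = 96*(-1/100) - 28*1/54 = -24/25 - 14/27 = -998/675 ≈ -1.4785)
O(m, d) = 8 - m - d*m² (O(m, d) = 8 - ((m*m)*d + m) = 8 - (m²*d + m) = 8 - (d*m² + m) = 8 - (m + d*m²) = 8 + (-m - d*m²) = 8 - m - d*m²)
√(9158/(-29998) + O(s, -144)) = √(9158/(-29998) + (8 - 1*(-998/675) - 1*(-144)*(-998/675)²)) = √(9158*(-1/29998) + (8 + 998/675 - 1*(-144)*996004/455625)) = √(-4579/14999 + (8 + 998/675 + 15936064/50625)) = √(-4579/14999 + 16415914/50625) = √(245990482211/759324375) = √3689611242682789/3374775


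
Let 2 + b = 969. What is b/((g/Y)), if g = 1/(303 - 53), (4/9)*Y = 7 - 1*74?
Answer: -72887625/2 ≈ -3.6444e+7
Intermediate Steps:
b = 967 (b = -2 + 969 = 967)
Y = -603/4 (Y = 9*(7 - 1*74)/4 = 9*(7 - 74)/4 = (9/4)*(-67) = -603/4 ≈ -150.75)
g = 1/250 ≈ 0.0040000
b/((g/Y)) = 967/((1/(250*(-603/4)))) = 967/(((1/250)*(-4/603))) = 967/(-2/75375) = 967*(-75375/2) = -72887625/2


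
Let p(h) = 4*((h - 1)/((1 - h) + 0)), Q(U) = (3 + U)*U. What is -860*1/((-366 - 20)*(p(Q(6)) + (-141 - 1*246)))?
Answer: -430/75463 ≈ -0.0056982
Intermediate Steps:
Q(U) = U*(3 + U)
p(h) = 4*(-1 + h)/(1 - h) (p(h) = 4*((-1 + h)/(1 - h)) = 4*(-1 + h)/(1 - h))
-860*1/((-366 - 20)*(p(Q(6)) + (-141 - 1*246))) = -860*1/((-366 - 20)*(-4 + (-141 - 1*246))) = -860*(-1/(386*(-4 + (-141 - 246)))) = -860*(-1/(386*(-4 - 387))) = -860/((-386*(-391))) = -860/150926 = -860*1/150926 = -430/75463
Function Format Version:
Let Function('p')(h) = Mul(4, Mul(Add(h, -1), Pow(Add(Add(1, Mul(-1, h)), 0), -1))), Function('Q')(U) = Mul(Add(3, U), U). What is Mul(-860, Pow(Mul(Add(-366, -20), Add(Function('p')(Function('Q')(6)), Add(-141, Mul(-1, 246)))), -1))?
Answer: Rational(-430, 75463) ≈ -0.0056982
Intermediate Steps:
Function('Q')(U) = Mul(U, Add(3, U))
Function('p')(h) = Mul(4, Pow(Add(1, Mul(-1, h)), -1), Add(-1, h)) (Function('p')(h) = Mul(4, Mul(Add(-1, h), Pow(Add(1, Mul(-1, h)), -1))) = Mul(4, Mul(Pow(Add(1, Mul(-1, h)), -1), Add(-1, h))) = Mul(4, Pow(Add(1, Mul(-1, h)), -1), Add(-1, h)))
Mul(-860, Pow(Mul(Add(-366, -20), Add(Function('p')(Function('Q')(6)), Add(-141, Mul(-1, 246)))), -1)) = Mul(-860, Pow(Mul(Add(-366, -20), Add(-4, Add(-141, Mul(-1, 246)))), -1)) = Mul(-860, Pow(Mul(-386, Add(-4, Add(-141, -246))), -1)) = Mul(-860, Pow(Mul(-386, Add(-4, -387)), -1)) = Mul(-860, Pow(Mul(-386, -391), -1)) = Mul(-860, Pow(150926, -1)) = Mul(-860, Rational(1, 150926)) = Rational(-430, 75463)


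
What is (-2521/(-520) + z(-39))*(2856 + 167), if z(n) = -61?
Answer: -88268577/520 ≈ -1.6975e+5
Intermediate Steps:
(-2521/(-520) + z(-39))*(2856 + 167) = (-2521/(-520) - 61)*(2856 + 167) = (-2521*(-1/520) - 61)*3023 = (2521/520 - 61)*3023 = -29199/520*3023 = -88268577/520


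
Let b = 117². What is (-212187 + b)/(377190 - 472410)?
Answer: 33083/15870 ≈ 2.0846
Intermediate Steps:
b = 13689
(-212187 + b)/(377190 - 472410) = (-212187 + 13689)/(377190 - 472410) = -198498/(-95220) = -198498*(-1/95220) = 33083/15870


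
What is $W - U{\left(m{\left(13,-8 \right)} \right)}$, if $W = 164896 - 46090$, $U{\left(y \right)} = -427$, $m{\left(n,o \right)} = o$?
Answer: $119233$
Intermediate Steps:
$W = 118806$
$W - U{\left(m{\left(13,-8 \right)} \right)} = 118806 - -427 = 118806 + 427 = 119233$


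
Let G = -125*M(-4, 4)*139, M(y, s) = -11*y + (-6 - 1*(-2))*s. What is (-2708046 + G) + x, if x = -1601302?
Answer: -4795848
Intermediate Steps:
M(y, s) = -11*y - 4*s (M(y, s) = -11*y + (-6 + 2)*s = -11*y - 4*s)
G = -486500 (G = -125*(-11*(-4) - 4*4)*139 = -125*(44 - 16)*139 = -125*28*139 = -3500*139 = -486500)
(-2708046 + G) + x = (-2708046 - 486500) - 1601302 = -3194546 - 1601302 = -4795848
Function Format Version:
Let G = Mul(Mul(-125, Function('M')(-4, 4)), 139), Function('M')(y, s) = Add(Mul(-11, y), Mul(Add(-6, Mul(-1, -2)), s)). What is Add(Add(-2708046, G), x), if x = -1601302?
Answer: -4795848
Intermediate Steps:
Function('M')(y, s) = Add(Mul(-11, y), Mul(-4, s)) (Function('M')(y, s) = Add(Mul(-11, y), Mul(Add(-6, 2), s)) = Add(Mul(-11, y), Mul(-4, s)))
G = -486500 (G = Mul(Mul(-125, Add(Mul(-11, -4), Mul(-4, 4))), 139) = Mul(Mul(-125, Add(44, -16)), 139) = Mul(Mul(-125, 28), 139) = Mul(-3500, 139) = -486500)
Add(Add(-2708046, G), x) = Add(Add(-2708046, -486500), -1601302) = Add(-3194546, -1601302) = -4795848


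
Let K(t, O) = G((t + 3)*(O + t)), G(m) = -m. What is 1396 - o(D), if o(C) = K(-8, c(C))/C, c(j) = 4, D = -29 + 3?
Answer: 18138/13 ≈ 1395.2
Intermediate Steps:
D = -26
K(t, O) = -(3 + t)*(O + t) (K(t, O) = -(t + 3)*(O + t) = -(3 + t)*(O + t))
o(C) = -20/C (o(C) = (-1*(-8)² - 3*4 - 3*(-8) - 1*4*(-8))/C = (-1*64 - 12 + 24 + 32)/C = (-64 - 12 + 24 + 32)/C = -20/C)
1396 - o(D) = 1396 - (-20)/(-26) = 1396 - (-20)*(-1)/26 = 1396 - 1*10/13 = 1396 - 10/13 = 18138/13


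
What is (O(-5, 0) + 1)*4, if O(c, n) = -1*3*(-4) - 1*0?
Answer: 52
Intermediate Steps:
O(c, n) = 12 (O(c, n) = -3*(-4) + 0 = 12 + 0 = 12)
(O(-5, 0) + 1)*4 = (12 + 1)*4 = 13*4 = 52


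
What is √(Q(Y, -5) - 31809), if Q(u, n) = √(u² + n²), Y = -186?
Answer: √(-31809 + √34621) ≈ 177.83*I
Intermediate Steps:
Q(u, n) = √(n² + u²)
√(Q(Y, -5) - 31809) = √(√((-5)² + (-186)²) - 31809) = √(√(25 + 34596) - 31809) = √(√34621 - 31809) = √(-31809 + √34621)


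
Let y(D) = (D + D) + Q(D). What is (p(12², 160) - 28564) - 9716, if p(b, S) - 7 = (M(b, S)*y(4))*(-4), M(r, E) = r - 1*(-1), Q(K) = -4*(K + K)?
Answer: -24353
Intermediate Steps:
Q(K) = -8*K
y(D) = -6*D (y(D) = (D + D) - 8*D = 2*D - 8*D = -6*D)
M(r, E) = 1 + r (M(r, E) = r + 1 = 1 + r)
p(b, S) = 103 + 96*b (p(b, S) = 7 + ((1 + b)*(-6*4))*(-4) = 7 + ((1 + b)*(-24))*(-4) = 7 + (-24 - 24*b)*(-4) = 7 + (96 + 96*b) = 103 + 96*b)
(p(12², 160) - 28564) - 9716 = ((103 + 96*12²) - 28564) - 9716 = ((103 + 96*144) - 28564) - 9716 = ((103 + 13824) - 28564) - 9716 = (13927 - 28564) - 9716 = -14637 - 9716 = -24353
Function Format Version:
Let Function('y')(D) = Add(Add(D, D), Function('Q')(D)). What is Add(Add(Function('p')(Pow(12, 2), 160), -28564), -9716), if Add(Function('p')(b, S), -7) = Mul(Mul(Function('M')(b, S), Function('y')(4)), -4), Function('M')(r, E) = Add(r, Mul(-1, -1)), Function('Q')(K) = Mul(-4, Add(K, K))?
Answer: -24353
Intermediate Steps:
Function('Q')(K) = Mul(-8, K) (Function('Q')(K) = Mul(-4, Mul(2, K)) = Mul(-8, K))
Function('y')(D) = Mul(-6, D) (Function('y')(D) = Add(Add(D, D), Mul(-8, D)) = Add(Mul(2, D), Mul(-8, D)) = Mul(-6, D))
Function('M')(r, E) = Add(1, r) (Function('M')(r, E) = Add(r, 1) = Add(1, r))
Function('p')(b, S) = Add(103, Mul(96, b)) (Function('p')(b, S) = Add(7, Mul(Mul(Add(1, b), Mul(-6, 4)), -4)) = Add(7, Mul(Mul(Add(1, b), -24), -4)) = Add(7, Mul(Add(-24, Mul(-24, b)), -4)) = Add(7, Add(96, Mul(96, b))) = Add(103, Mul(96, b)))
Add(Add(Function('p')(Pow(12, 2), 160), -28564), -9716) = Add(Add(Add(103, Mul(96, Pow(12, 2))), -28564), -9716) = Add(Add(Add(103, Mul(96, 144)), -28564), -9716) = Add(Add(Add(103, 13824), -28564), -9716) = Add(Add(13927, -28564), -9716) = Add(-14637, -9716) = -24353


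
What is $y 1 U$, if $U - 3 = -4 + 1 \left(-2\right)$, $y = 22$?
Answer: $-66$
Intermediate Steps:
$U = -3$ ($U = 3 + \left(-4 + 1 \left(-2\right)\right) = 3 - 6 = -3$)
$y 1 U = 22 \cdot 1 \left(-3\right) = 22 \left(-3\right) = -66$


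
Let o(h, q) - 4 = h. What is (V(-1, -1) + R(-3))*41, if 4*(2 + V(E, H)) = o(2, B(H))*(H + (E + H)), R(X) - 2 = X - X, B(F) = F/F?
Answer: -369/2 ≈ -184.50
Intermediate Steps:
B(F) = 1
o(h, q) = 4 + h
R(X) = 2 (R(X) = 2 + (X - X) = 2 + 0 = 2)
V(E, H) = -2 + 3*H + 3*E/2 (V(E, H) = -2 + ((4 + 2)*(H + (E + H)))/4 = -2 + (6*(E + 2*H))/4 = -2 + (6*E + 12*H)/4 = -2 + (3*H + 3*E/2) = -2 + 3*H + 3*E/2)
(V(-1, -1) + R(-3))*41 = ((-2 + 3*(-1) + (3/2)*(-1)) + 2)*41 = ((-2 - 3 - 3/2) + 2)*41 = (-13/2 + 2)*41 = -9/2*41 = -369/2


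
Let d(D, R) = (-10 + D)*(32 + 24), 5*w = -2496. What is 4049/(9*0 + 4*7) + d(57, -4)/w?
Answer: 304307/2184 ≈ 139.33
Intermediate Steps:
w = -2496/5 (w = (⅕)*(-2496) = -2496/5 ≈ -499.20)
d(D, R) = -560 + 56*D (d(D, R) = (-10 + D)*56 = -560 + 56*D)
4049/(9*0 + 4*7) + d(57, -4)/w = 4049/(9*0 + 4*7) + (-560 + 56*57)/(-2496/5) = 4049/(0 + 28) + (-560 + 3192)*(-5/2496) = 4049/28 + 2632*(-5/2496) = 4049*(1/28) - 1645/312 = 4049/28 - 1645/312 = 304307/2184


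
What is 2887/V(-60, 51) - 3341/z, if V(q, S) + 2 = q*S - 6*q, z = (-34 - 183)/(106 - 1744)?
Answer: -2112496885/83762 ≈ -25220.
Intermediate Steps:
z = 31/234 (z = -217/(-1638) = -217*(-1/1638) = 31/234 ≈ 0.13248)
V(q, S) = -2 - 6*q + S*q (V(q, S) = -2 + (q*S - 6*q) = -2 + (S*q - 6*q) = -2 + (-6*q + S*q) = -2 - 6*q + S*q)
2887/V(-60, 51) - 3341/z = 2887/(-2 - 6*(-60) + 51*(-60)) - 3341/31/234 = 2887/(-2 + 360 - 3060) - 3341*234/31 = 2887/(-2702) - 781794/31 = 2887*(-1/2702) - 781794/31 = -2887/2702 - 781794/31 = -2112496885/83762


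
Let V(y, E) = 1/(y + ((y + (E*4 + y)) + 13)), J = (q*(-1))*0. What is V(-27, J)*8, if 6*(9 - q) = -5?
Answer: -2/17 ≈ -0.11765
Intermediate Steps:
q = 59/6 (q = 9 - ⅙*(-5) = 9 + ⅚ = 59/6 ≈ 9.8333)
J = 0 (J = ((59/6)*(-1))*0 = -59/6*0 = 0)
V(y, E) = 1/(13 + 3*y + 4*E) (V(y, E) = 1/(y + ((y + (4*E + y)) + 13)) = 1/(y + ((y + (y + 4*E)) + 13)) = 1/(y + ((2*y + 4*E) + 13)) = 1/(y + (13 + 2*y + 4*E)) = 1/(13 + 3*y + 4*E))
V(-27, J)*8 = 8/(13 + 3*(-27) + 4*0) = 8/(13 - 81 + 0) = 8/(-68) = -1/68*8 = -2/17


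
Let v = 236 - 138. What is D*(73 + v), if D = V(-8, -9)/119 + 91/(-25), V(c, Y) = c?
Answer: -1885959/2975 ≈ -633.94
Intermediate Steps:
D = -11029/2975 (D = -8/119 + 91/(-25) = -8*1/119 + 91*(-1/25) = -8/119 - 91/25 = -11029/2975 ≈ -3.7072)
v = 98
D*(73 + v) = -11029*(73 + 98)/2975 = -11029/2975*171 = -1885959/2975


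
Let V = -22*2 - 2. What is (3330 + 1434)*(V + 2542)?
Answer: 11890944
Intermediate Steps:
V = -46 (V = -44 - 2 = -46)
(3330 + 1434)*(V + 2542) = (3330 + 1434)*(-46 + 2542) = 4764*2496 = 11890944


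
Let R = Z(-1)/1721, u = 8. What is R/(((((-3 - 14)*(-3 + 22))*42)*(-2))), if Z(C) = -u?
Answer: -2/11673543 ≈ -1.7133e-7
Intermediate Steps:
Z(C) = -8 (Z(C) = -1*8 = -8)
R = -8/1721 ≈ -0.0046485
R/(((((-3 - 14)*(-3 + 22))*42)*(-2))) = -8*(-1/(84*(-3 - 14)*(-3 + 22)))/1721 = -8/(1721*((-17*19*42)*(-2))) = -8/(1721*(-323*42*(-2))) = -8/(1721*((-13566*(-2)))) = -8/1721/27132 = -8/1721*1/27132 = -2/11673543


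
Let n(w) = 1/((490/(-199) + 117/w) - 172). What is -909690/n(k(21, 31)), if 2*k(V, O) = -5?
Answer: 40054742328/199 ≈ 2.0128e+8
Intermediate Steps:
k(V, O) = -5/2 (k(V, O) = (½)*(-5) = -5/2)
n(w) = 1/(-34718/199 + 117/w) (n(w) = 1/((490*(-1/199) + 117/w) - 172) = 1/((-490/199 + 117/w) - 172) = 1/(-34718/199 + 117/w))
-909690/n(k(21, 31)) = -909690/((-199*(-5/2)/(-23283 + 34718*(-5/2)))) = -909690/((-199*(-5/2)/(-23283 - 86795))) = -909690/((-199*(-5/2)/(-110078))) = -909690/((-199*(-5/2)*(-1/110078))) = -909690/(-995/220156) = -909690*(-220156/995) = 40054742328/199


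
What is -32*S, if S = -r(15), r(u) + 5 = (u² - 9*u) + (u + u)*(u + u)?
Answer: 31520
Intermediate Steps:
r(u) = -5 - 9*u + 5*u² (r(u) = -5 + ((u² - 9*u) + (u + u)*(u + u)) = -5 + ((u² - 9*u) + (2*u)*(2*u)) = -5 + ((u² - 9*u) + 4*u²) = -5 + (-9*u + 5*u²) = -5 - 9*u + 5*u²)
S = -985 (S = -(-5 - 9*15 + 5*15²) = -(-5 - 135 + 5*225) = -(-5 - 135 + 1125) = -1*985 = -985)
-32*S = -32*(-985) = 31520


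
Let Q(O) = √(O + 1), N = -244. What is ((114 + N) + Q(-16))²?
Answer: (-130 + I*√15)² ≈ 16885.0 - 1007.0*I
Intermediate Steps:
Q(O) = √(1 + O)
((114 + N) + Q(-16))² = ((114 - 244) + √(1 - 16))² = (-130 + √(-15))² = (-130 + I*√15)²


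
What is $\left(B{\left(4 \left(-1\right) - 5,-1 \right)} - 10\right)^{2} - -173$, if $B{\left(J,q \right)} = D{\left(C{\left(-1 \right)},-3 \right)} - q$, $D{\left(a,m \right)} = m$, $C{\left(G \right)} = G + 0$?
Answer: $317$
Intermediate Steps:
$C{\left(G \right)} = G$
$B{\left(J,q \right)} = -3 - q$
$\left(B{\left(4 \left(-1\right) - 5,-1 \right)} - 10\right)^{2} - -173 = \left(\left(-3 - -1\right) - 10\right)^{2} - -173 = \left(\left(-3 + 1\right) - 10\right)^{2} + 173 = \left(-2 - 10\right)^{2} + 173 = \left(-12\right)^{2} + 173 = 144 + 173 = 317$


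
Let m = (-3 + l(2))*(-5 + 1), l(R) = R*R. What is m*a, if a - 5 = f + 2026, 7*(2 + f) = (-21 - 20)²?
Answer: -63536/7 ≈ -9076.6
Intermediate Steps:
f = 1667/7 (f = -2 + (-21 - 20)²/7 = -2 + (⅐)*(-41)² = -2 + (⅐)*1681 = -2 + 1681/7 = 1667/7 ≈ 238.14)
a = 15884/7 (a = 5 + (1667/7 + 2026) = 5 + 15849/7 = 15884/7 ≈ 2269.1)
l(R) = R²
m = -4 (m = (-3 + 2²)*(-5 + 1) = (-3 + 4)*(-4) = 1*(-4) = -4)
m*a = -4*15884/7 = -63536/7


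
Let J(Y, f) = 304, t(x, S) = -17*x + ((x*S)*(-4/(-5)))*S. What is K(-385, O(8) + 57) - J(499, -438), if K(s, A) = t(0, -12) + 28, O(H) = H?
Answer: -276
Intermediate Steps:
t(x, S) = -17*x + 4*x*S²/5 (t(x, S) = -17*x + ((S*x)*(-4*(-⅕)))*S = -17*x + ((S*x)*(⅘))*S = -17*x + (4*S*x/5)*S = -17*x + 4*x*S²/5)
K(s, A) = 28 (K(s, A) = (⅕)*0*(-85 + 4*(-12)²) + 28 = (⅕)*0*(-85 + 4*144) + 28 = (⅕)*0*(-85 + 576) + 28 = (⅕)*0*491 + 28 = 0 + 28 = 28)
K(-385, O(8) + 57) - J(499, -438) = 28 - 1*304 = 28 - 304 = -276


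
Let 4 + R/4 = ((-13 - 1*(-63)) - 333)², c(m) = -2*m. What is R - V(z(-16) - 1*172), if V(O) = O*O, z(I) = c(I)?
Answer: 300740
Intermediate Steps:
z(I) = -2*I
V(O) = O²
R = 320340 (R = -16 + 4*((-13 - 1*(-63)) - 333)² = -16 + 4*((-13 + 63) - 333)² = -16 + 4*(50 - 333)² = -16 + 4*(-283)² = -16 + 4*80089 = -16 + 320356 = 320340)
R - V(z(-16) - 1*172) = 320340 - (-2*(-16) - 1*172)² = 320340 - (32 - 172)² = 320340 - 1*(-140)² = 320340 - 1*19600 = 320340 - 19600 = 300740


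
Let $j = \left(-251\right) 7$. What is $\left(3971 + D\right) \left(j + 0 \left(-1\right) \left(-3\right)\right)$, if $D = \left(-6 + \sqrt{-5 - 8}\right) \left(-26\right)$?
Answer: $-7251139 + 45682 i \sqrt{13} \approx -7.2511 \cdot 10^{6} + 1.6471 \cdot 10^{5} i$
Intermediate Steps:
$j = -1757$
$D = 156 - 26 i \sqrt{13}$ ($D = \left(-6 + \sqrt{-13}\right) \left(-26\right) = \left(-6 + i \sqrt{13}\right) \left(-26\right) = 156 - 26 i \sqrt{13} \approx 156.0 - 93.744 i$)
$\left(3971 + D\right) \left(j + 0 \left(-1\right) \left(-3\right)\right) = \left(3971 + \left(156 - 26 i \sqrt{13}\right)\right) \left(-1757 + 0 \left(-1\right) \left(-3\right)\right) = \left(4127 - 26 i \sqrt{13}\right) \left(-1757 + 0 \left(-3\right)\right) = \left(4127 - 26 i \sqrt{13}\right) \left(-1757 + 0\right) = \left(4127 - 26 i \sqrt{13}\right) \left(-1757\right) = -7251139 + 45682 i \sqrt{13}$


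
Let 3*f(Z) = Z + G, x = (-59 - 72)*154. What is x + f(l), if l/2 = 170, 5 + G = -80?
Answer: -20089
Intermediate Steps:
G = -85 (G = -5 - 80 = -85)
x = -20174 (x = -131*154 = -20174)
l = 340 (l = 2*170 = 340)
f(Z) = -85/3 + Z/3 (f(Z) = (Z - 85)/3 = (-85 + Z)/3 = -85/3 + Z/3)
x + f(l) = -20174 + (-85/3 + (1/3)*340) = -20174 + (-85/3 + 340/3) = -20174 + 85 = -20089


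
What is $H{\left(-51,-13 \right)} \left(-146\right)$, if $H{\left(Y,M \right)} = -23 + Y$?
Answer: $10804$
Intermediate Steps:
$H{\left(-51,-13 \right)} \left(-146\right) = \left(-23 - 51\right) \left(-146\right) = \left(-74\right) \left(-146\right) = 10804$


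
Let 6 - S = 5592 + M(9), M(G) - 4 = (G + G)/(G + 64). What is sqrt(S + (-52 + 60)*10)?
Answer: 2*I*sqrt(7341026)/73 ≈ 74.231*I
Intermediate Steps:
M(G) = 4 + 2*G/(64 + G) (M(G) = 4 + (G + G)/(G + 64) = 4 + (2*G)/(64 + G) = 4 + 2*G/(64 + G))
S = -408088/73 (S = 6 - (5592 + 2*(128 + 3*9)/(64 + 9)) = 6 - (5592 + 2*(128 + 27)/73) = 6 - (5592 + 2*(1/73)*155) = 6 - (5592 + 310/73) = 6 - 1*408526/73 = 6 - 408526/73 = -408088/73 ≈ -5590.3)
sqrt(S + (-52 + 60)*10) = sqrt(-408088/73 + (-52 + 60)*10) = sqrt(-408088/73 + 8*10) = sqrt(-408088/73 + 80) = sqrt(-402248/73) = 2*I*sqrt(7341026)/73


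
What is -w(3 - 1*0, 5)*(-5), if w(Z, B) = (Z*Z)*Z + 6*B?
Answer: 285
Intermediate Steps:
w(Z, B) = Z**3 + 6*B (w(Z, B) = Z**2*Z + 6*B = Z**3 + 6*B)
-w(3 - 1*0, 5)*(-5) = -((3 - 1*0)**3 + 6*5)*(-5) = -((3 + 0)**3 + 30)*(-5) = -(3**3 + 30)*(-5) = -(27 + 30)*(-5) = -1*57*(-5) = -57*(-5) = 285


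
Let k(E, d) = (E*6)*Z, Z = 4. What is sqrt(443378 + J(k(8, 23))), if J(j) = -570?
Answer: 2*sqrt(110702) ≈ 665.44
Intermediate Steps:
k(E, d) = 24*E (k(E, d) = (E*6)*4 = (6*E)*4 = 24*E)
sqrt(443378 + J(k(8, 23))) = sqrt(443378 - 570) = sqrt(442808) = 2*sqrt(110702)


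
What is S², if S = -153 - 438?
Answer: 349281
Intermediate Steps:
S = -591
S² = (-591)² = 349281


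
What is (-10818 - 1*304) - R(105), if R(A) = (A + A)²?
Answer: -55222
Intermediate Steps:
R(A) = 4*A² (R(A) = (2*A)² = 4*A²)
(-10818 - 1*304) - R(105) = (-10818 - 1*304) - 4*105² = (-10818 - 304) - 4*11025 = -11122 - 1*44100 = -11122 - 44100 = -55222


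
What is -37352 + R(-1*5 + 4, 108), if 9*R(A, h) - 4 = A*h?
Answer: -336272/9 ≈ -37364.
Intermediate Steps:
R(A, h) = 4/9 + A*h/9 (R(A, h) = 4/9 + (A*h)/9 = 4/9 + A*h/9)
-37352 + R(-1*5 + 4, 108) = -37352 + (4/9 + (⅑)*(-1*5 + 4)*108) = -37352 + (4/9 + (⅑)*(-5 + 4)*108) = -37352 + (4/9 + (⅑)*(-1)*108) = -37352 + (4/9 - 12) = -37352 - 104/9 = -336272/9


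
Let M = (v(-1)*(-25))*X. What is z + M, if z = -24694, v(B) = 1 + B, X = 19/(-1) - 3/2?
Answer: -24694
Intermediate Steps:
X = -41/2 (X = 19*(-1) - 3*1/2 = -19 - 3/2 = -41/2 ≈ -20.500)
M = 0 (M = ((1 - 1)*(-25))*(-41/2) = (0*(-25))*(-41/2) = 0*(-41/2) = 0)
z + M = -24694 + 0 = -24694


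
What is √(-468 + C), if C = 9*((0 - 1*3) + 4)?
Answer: 3*I*√51 ≈ 21.424*I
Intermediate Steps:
C = 9 (C = 9*((0 - 3) + 4) = 9*(-3 + 4) = 9*1 = 9)
√(-468 + C) = √(-468 + 9) = √(-459) = 3*I*√51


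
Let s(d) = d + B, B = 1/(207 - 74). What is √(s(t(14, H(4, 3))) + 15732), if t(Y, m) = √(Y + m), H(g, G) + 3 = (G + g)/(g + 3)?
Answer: √(278283481 + 35378*√3)/133 ≈ 125.44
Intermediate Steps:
B = 1/133 ≈ 0.0075188
H(g, G) = -3 + (G + g)/(3 + g) (H(g, G) = -3 + (G + g)/(g + 3) = -3 + (G + g)/(3 + g))
s(d) = 1/133 + d (s(d) = d + 1/133 = 1/133 + d)
√(s(t(14, H(4, 3))) + 15732) = √((1/133 + √(14 + (-9 + 3 - 2*4)/(3 + 4))) + 15732) = √((1/133 + √(14 + (-9 + 3 - 8)/7)) + 15732) = √((1/133 + √(14 + (⅐)*(-14))) + 15732) = √((1/133 + √(14 - 2)) + 15732) = √((1/133 + √12) + 15732) = √((1/133 + 2*√3) + 15732) = √(2092357/133 + 2*√3)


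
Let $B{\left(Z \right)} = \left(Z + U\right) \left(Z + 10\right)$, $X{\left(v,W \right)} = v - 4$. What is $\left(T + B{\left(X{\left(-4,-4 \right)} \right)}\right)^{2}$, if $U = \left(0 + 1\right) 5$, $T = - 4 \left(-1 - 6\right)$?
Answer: $484$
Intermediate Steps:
$T = 28$ ($T = \left(-4\right) \left(-7\right) = 28$)
$U = 5$ ($U = 1 \cdot 5 = 5$)
$X{\left(v,W \right)} = -4 + v$ ($X{\left(v,W \right)} = v - 4 = -4 + v$)
$B{\left(Z \right)} = \left(5 + Z\right) \left(10 + Z\right)$ ($B{\left(Z \right)} = \left(Z + 5\right) \left(Z + 10\right) = \left(5 + Z\right) \left(10 + Z\right)$)
$\left(T + B{\left(X{\left(-4,-4 \right)} \right)}\right)^{2} = \left(28 + \left(50 + \left(-4 - 4\right)^{2} + 15 \left(-4 - 4\right)\right)\right)^{2} = \left(28 + \left(50 + \left(-8\right)^{2} + 15 \left(-8\right)\right)\right)^{2} = \left(28 + \left(50 + 64 - 120\right)\right)^{2} = \left(28 - 6\right)^{2} = 22^{2} = 484$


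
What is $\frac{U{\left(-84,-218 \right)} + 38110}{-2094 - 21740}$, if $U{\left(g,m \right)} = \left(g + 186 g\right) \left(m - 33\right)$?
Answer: $- \frac{1990409}{11917} \approx -167.02$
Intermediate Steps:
$U{\left(g,m \right)} = 187 g \left(-33 + m\right)$
$\frac{U{\left(-84,-218 \right)} + 38110}{-2094 - 21740} = \frac{187 \left(-84\right) \left(-33 - 218\right) + 38110}{-2094 - 21740} = \frac{187 \left(-84\right) \left(-251\right) + 38110}{-23834} = \left(3942708 + 38110\right) \left(- \frac{1}{23834}\right) = 3980818 \left(- \frac{1}{23834}\right) = - \frac{1990409}{11917}$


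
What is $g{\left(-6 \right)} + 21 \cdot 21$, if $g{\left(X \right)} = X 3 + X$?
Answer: $417$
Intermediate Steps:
$g{\left(X \right)} = 4 X$ ($g{\left(X \right)} = 3 X + X = 4 X$)
$g{\left(-6 \right)} + 21 \cdot 21 = 4 \left(-6\right) + 21 \cdot 21 = -24 + 441 = 417$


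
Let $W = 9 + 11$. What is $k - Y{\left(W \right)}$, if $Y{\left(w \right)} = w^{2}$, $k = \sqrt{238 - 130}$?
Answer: $-400 + 6 \sqrt{3} \approx -389.61$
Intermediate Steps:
$W = 20$
$k = 6 \sqrt{3}$ ($k = \sqrt{108} = 6 \sqrt{3} \approx 10.392$)
$k - Y{\left(W \right)} = 6 \sqrt{3} - 20^{2} = 6 \sqrt{3} - 400 = -400 + 6 \sqrt{3}$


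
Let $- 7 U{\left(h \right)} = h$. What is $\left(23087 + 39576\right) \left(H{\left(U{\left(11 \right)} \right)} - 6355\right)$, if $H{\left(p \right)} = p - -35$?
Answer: $- \frac{2772900413}{7} \approx -3.9613 \cdot 10^{8}$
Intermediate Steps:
$U{\left(h \right)} = - \frac{h}{7}$
$H{\left(p \right)} = 35 + p$ ($H{\left(p \right)} = p + 35 = 35 + p$)
$\left(23087 + 39576\right) \left(H{\left(U{\left(11 \right)} \right)} - 6355\right) = \left(23087 + 39576\right) \left(\left(35 - \frac{11}{7}\right) - 6355\right) = 62663 \left(\left(35 - \frac{11}{7}\right) - 6355\right) = 62663 \left(\frac{234}{7} - 6355\right) = 62663 \left(- \frac{44251}{7}\right) = - \frac{2772900413}{7}$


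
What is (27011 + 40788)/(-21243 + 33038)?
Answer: 67799/11795 ≈ 5.7481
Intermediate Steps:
(27011 + 40788)/(-21243 + 33038) = 67799/11795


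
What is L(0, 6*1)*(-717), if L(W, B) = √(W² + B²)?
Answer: -4302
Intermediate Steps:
L(W, B) = √(B² + W²)
L(0, 6*1)*(-717) = √((6*1)² + 0²)*(-717) = √(6² + 0)*(-717) = √(36 + 0)*(-717) = √36*(-717) = 6*(-717) = -4302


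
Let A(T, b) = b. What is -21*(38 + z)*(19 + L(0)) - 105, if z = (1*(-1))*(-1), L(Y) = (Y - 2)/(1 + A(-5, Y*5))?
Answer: -14028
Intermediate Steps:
L(Y) = (-2 + Y)/(1 + 5*Y) (L(Y) = (Y - 2)/(1 + Y*5) = (-2 + Y)/(1 + 5*Y))
z = 1 (z = -1*(-1) = 1)
-21*(38 + z)*(19 + L(0)) - 105 = -21*(38 + 1)*(19 + (-2 + 0)/(1 + 5*0)) - 105 = -819*(19 - 2/(1 + 0)) - 105 = -819*(19 - 2/1) - 105 = -819*(19 + 1*(-2)) - 105 = -819*(19 - 2) - 105 = -819*17 - 105 = -21*663 - 105 = -13923 - 105 = -14028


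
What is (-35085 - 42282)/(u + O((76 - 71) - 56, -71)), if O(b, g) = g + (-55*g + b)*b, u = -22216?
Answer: 1517/4291 ≈ 0.35353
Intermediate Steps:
O(b, g) = g + b*(b - 55*g) (O(b, g) = g + (b - 55*g)*b = g + b*(b - 55*g))
(-35085 - 42282)/(u + O((76 - 71) - 56, -71)) = (-35085 - 42282)/(-22216 + (-71 + ((76 - 71) - 56)**2 - 55*((76 - 71) - 56)*(-71))) = -77367/(-22216 + (-71 + (5 - 56)**2 - 55*(5 - 56)*(-71))) = -77367/(-22216 + (-71 + (-51)**2 - 55*(-51)*(-71))) = -77367/(-22216 + (-71 + 2601 - 199155)) = -77367/(-22216 - 196625) = -77367/(-218841) = -77367*(-1/218841) = 1517/4291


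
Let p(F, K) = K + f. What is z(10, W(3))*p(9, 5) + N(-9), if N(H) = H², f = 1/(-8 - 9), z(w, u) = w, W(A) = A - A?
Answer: 2217/17 ≈ 130.41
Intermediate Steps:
W(A) = 0
f = -1/17 (f = 1/(-17) = -1/17 ≈ -0.058824)
p(F, K) = -1/17 + K (p(F, K) = K - 1/17 = -1/17 + K)
z(10, W(3))*p(9, 5) + N(-9) = 10*(-1/17 + 5) + (-9)² = 10*(84/17) + 81 = 840/17 + 81 = 2217/17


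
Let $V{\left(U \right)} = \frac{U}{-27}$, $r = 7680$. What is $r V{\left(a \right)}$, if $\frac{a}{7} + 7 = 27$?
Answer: $- \frac{358400}{9} \approx -39822.0$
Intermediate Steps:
$a = 140$ ($a = -49 + 7 \cdot 27 = -49 + 189 = 140$)
$V{\left(U \right)} = - \frac{U}{27}$ ($V{\left(U \right)} = U \left(- \frac{1}{27}\right) = - \frac{U}{27}$)
$r V{\left(a \right)} = 7680 \left(\left(- \frac{1}{27}\right) 140\right) = 7680 \left(- \frac{140}{27}\right) = - \frac{358400}{9}$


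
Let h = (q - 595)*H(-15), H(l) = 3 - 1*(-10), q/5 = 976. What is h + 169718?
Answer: 225423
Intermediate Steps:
q = 4880 (q = 5*976 = 4880)
H(l) = 13 (H(l) = 3 + 10 = 13)
h = 55705 (h = (4880 - 595)*13 = 4285*13 = 55705)
h + 169718 = 55705 + 169718 = 225423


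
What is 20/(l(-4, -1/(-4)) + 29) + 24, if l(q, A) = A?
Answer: 2888/117 ≈ 24.684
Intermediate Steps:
20/(l(-4, -1/(-4)) + 29) + 24 = 20/(-1/(-4) + 29) + 24 = 20/(-1*(-1/4) + 29) + 24 = 20/(1/4 + 29) + 24 = 20/(117/4) + 24 = 20*(4/117) + 24 = 80/117 + 24 = 2888/117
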